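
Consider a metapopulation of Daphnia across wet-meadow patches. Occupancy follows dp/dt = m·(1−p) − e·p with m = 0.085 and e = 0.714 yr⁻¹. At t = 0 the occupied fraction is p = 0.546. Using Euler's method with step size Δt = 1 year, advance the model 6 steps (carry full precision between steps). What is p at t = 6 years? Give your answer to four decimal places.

Update rule: p ← p + [m·(1−p) − e·p]·Δt with Δt = 1.
step 1: Δp = -0.35125, p = 0.19475
step 2: Δp = -0.07060, p = 0.12414
step 3: Δp = -0.01419, p = 0.10995
step 4: Δp = -0.00285, p = 0.10710
step 5: Δp = -0.00057, p = 0.10653
step 6: Δp = -0.00012, p = 0.10641

0.1064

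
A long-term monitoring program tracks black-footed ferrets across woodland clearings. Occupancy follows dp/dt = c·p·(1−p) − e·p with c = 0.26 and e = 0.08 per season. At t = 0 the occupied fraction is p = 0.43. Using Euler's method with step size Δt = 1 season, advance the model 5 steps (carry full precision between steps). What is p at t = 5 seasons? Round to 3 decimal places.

Update rule: p ← p + [c·p·(1−p) − e·p]·Δt with Δt = 1.
t = 1: p = 0.43000 + (+0.02933) = 0.45933
t = 2: p = 0.45933 + (+0.02782) = 0.48715
t = 3: p = 0.48715 + (+0.02599) = 0.51313
t = 4: p = 0.51313 + (+0.02390) = 0.53704
t = 5: p = 0.53704 + (+0.02168) = 0.55872

0.559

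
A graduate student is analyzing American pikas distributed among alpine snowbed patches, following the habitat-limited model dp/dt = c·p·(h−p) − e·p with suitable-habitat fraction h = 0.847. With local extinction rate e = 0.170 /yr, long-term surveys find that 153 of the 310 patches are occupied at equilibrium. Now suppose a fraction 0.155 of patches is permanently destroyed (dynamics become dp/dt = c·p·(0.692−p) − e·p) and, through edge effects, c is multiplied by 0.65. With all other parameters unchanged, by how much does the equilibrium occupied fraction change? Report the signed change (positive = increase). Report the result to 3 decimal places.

Observed p* = 153/310 = 0.49355.
Balance c(h−p*) = e gives c = e/(0.847 − 0.49355) = 0.170/0.35345 = 0.48097.
New p* = 0.692 − e/c = 0.692 − 0.17000/0.31263 = 0.14823.
Δp* = 0.14823 − 0.49355 = -0.34532.

-0.345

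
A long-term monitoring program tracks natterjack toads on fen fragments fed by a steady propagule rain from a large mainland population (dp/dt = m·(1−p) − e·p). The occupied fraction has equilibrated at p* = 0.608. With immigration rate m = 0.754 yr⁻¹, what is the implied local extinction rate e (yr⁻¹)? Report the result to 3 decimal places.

0.486

At equilibrium m(1−p*) = e·p*, so e = m(1−p*)/p*.
e = 0.754 × 0.3920 / 0.608 = 0.4861.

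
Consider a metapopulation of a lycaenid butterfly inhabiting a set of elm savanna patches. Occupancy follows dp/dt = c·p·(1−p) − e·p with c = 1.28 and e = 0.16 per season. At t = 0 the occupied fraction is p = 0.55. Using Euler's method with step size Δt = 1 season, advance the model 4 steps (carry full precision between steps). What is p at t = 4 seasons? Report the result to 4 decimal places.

0.8750

Update rule: p ← p + [c·p·(1−p) − e·p]·Δt with Δt = 1.
t = 1: p = 0.55000 + (+0.22880) = 0.77880
t = 2: p = 0.77880 + (+0.09590) = 0.87470
t = 3: p = 0.87470 + (+0.00034) = 0.87504
t = 4: p = 0.87504 + (-0.00004) = 0.87500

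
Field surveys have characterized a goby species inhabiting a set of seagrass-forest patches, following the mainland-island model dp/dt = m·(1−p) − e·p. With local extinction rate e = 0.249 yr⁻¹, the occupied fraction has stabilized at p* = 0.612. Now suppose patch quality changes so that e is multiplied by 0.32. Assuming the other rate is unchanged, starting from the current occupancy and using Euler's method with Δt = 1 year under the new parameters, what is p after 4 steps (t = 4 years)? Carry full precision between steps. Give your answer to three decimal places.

Balance m(1−p*) = e·p* gives m = e·p*/(1−p*) = 0.249×0.61200/0.38800 = 0.39275.
Starting from p₀ = 0.61200; update p ← p + (dp/dt)·Δt with the new parameters.
p: 0.61200 → 0.71562  (Δp = +0.10362)
p: 0.71562 → 0.77029  (Δp = +0.05467)
p: 0.77029 → 0.79913  (Δp = +0.02884)
p: 0.79913 → 0.81435  (Δp = +0.01522)

0.814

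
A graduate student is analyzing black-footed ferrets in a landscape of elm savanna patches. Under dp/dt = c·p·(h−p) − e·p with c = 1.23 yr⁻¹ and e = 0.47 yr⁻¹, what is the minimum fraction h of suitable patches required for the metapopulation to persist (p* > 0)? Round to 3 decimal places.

0.382

p* = h − e/c is positive only when h > e/c.
h_min = e/c = 0.47/1.23 = 0.3821.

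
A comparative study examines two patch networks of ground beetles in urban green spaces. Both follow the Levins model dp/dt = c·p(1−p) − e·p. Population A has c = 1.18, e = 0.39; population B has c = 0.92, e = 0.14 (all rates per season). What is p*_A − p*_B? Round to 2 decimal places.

-0.18

A: p*_A = 1 − 0.39/1.18 = 0.6695.
B: p*_B = 1 − 0.14/0.92 = 0.8478.
p*_A − p*_B = 0.6695 − 0.8478 = -0.1783.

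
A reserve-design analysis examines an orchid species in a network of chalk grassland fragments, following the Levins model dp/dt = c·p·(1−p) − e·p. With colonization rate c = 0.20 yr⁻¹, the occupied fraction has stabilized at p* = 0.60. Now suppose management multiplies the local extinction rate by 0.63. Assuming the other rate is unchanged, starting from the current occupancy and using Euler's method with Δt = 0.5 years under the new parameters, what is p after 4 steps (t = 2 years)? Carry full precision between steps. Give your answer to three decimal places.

Balance c(1−p*) = e gives e = 0.20×(1 − 0.60000) = 0.08000.
Starting from p₀ = 0.60000; update p ← p + (dp/dt)·Δt with the new parameters.
p: 0.60000 → 0.60888  (Δp = +0.00888)
p: 0.60888 → 0.61735  (Δp = +0.00847)
p: 0.61735 → 0.62542  (Δp = +0.00807)
p: 0.62542 → 0.63308  (Δp = +0.00767)

0.633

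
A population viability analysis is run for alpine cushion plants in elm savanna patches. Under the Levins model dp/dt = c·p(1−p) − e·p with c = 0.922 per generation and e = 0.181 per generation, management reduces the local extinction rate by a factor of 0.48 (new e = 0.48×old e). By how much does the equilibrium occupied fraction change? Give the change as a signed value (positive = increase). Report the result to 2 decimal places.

0.10

Before: p* = 1 − 0.181/0.922 = 0.8037.
After the change, c = 0.922, e = 0.08688, so p* = 1 − 0.08688/0.922 = 0.9058.
Δp* = 0.9058 − 0.8037 = +0.1021.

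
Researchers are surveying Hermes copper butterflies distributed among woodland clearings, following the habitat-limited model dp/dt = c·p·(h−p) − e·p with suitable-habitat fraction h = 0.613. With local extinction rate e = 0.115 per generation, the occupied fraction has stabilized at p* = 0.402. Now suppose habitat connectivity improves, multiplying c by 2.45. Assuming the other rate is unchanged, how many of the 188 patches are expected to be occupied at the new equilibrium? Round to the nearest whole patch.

Balance c(h−p*) = e gives c = e/(0.613 − 0.40200) = 0.115/0.21100 = 0.54502.
New p* = 0.613 − e/c = 0.613 − 0.11500/1.33530 = 0.52688.
Expected occupied = 188 × 0.52688 = 99.05 ≈ 99.

99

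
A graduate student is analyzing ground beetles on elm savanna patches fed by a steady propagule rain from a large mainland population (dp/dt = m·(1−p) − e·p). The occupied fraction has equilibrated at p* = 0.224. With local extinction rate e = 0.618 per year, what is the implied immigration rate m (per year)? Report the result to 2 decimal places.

0.18

At equilibrium m(1−p*) = e·p*, so m = e·p*/(1−p*).
m = 0.618 × 0.224 / 0.7760 = 0.1384/0.7760 = 0.1784.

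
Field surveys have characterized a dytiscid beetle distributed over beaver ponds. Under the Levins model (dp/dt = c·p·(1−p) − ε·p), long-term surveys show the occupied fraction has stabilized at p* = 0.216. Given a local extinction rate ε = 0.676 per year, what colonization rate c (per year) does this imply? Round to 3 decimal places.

0.862

At equilibrium c(1−p*) = ε, so c = ε/(1−p*).
c = 0.676/(1 − 0.216) = 0.676/0.7840 = 0.8622.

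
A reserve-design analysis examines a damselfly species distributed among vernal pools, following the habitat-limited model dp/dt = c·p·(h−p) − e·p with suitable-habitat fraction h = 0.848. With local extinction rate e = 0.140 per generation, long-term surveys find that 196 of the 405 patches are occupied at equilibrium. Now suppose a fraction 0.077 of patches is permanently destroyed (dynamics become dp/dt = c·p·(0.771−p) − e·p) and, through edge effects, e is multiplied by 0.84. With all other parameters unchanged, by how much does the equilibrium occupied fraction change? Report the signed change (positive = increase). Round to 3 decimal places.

Observed p* = 196/405 = 0.48395.
Balance c(h−p*) = e gives c = e/(0.848 − 0.48395) = 0.140/0.36405 = 0.38456.
New p* = 0.771 − e/c = 0.771 − 0.11760/0.38456 = 0.46520.
Δp* = 0.46520 − 0.48395 = -0.01875.

-0.019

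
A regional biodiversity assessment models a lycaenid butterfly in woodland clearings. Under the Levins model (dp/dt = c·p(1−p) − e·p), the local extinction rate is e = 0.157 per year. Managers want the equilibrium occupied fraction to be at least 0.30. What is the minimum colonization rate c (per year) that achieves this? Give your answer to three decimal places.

0.224

p* = 1 − e/c ≥ 0.30 requires e/c ≤ 0.7000, i.e. c ≥ e/0.7000.
c_min = 0.157/0.7000 = 0.2243.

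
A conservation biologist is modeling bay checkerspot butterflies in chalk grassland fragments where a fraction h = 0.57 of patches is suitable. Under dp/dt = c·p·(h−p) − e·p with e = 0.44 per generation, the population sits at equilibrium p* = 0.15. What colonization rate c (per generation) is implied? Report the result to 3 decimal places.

1.048

At equilibrium c(h−p*) = e, so c = e/(h−p*).
c = 0.44/(0.57 − 0.15) = 0.44/0.4200 = 1.0476.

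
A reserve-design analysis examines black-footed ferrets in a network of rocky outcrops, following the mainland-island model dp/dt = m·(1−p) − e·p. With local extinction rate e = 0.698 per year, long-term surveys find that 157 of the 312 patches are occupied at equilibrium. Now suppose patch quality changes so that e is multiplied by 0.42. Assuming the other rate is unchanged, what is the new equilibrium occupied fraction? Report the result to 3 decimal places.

0.707

Observed p* = 157/312 = 0.50321.
Balance m(1−p*) = e·p* gives m = e·p*/(1−p*) = 0.698×0.50321/0.49679 = 0.70702.
New p* = m/(m+e) = 0.70702/(0.70702+0.29316) = 0.70689.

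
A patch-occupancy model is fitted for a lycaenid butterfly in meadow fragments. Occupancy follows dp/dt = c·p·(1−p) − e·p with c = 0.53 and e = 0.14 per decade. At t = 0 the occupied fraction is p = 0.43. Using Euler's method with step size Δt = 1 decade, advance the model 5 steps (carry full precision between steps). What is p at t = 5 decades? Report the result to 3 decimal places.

0.682

Update rule: p ← p + [c·p·(1−p) − e·p]·Δt with Δt = 1.
p: 0.43000 → 0.49970  (Δp = +0.06970)
p: 0.49970 → 0.56224  (Δp = +0.06254)
p: 0.56224 → 0.61398  (Δp = +0.05173)
p: 0.61398 → 0.65364  (Δp = +0.03966)
p: 0.65364 → 0.68212  (Δp = +0.02848)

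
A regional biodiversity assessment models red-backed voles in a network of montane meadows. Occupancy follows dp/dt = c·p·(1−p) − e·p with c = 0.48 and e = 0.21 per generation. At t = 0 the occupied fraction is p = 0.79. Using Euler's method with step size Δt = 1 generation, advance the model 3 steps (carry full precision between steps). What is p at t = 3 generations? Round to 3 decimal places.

0.627

Update rule: p ← p + [c·p·(1−p) − e·p]·Δt with Δt = 1.
p: 0.79000 → 0.70373  (Δp = -0.08627)
p: 0.70373 → 0.65603  (Δp = -0.04771)
p: 0.65603 → 0.62657  (Δp = -0.02945)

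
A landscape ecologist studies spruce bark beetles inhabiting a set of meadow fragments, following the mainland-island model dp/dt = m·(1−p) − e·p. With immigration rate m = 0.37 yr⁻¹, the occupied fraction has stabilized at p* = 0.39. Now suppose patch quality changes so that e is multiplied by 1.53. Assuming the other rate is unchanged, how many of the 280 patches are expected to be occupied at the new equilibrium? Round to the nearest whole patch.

Balance m(1−p*) = e·p* gives e = m(1−p*)/p* = 0.37×0.61000/0.39000 = 0.57872.
New p* = m/(m+e) = 0.37000/(0.37000+0.88544) = 0.29472.
Expected occupied = 280 × 0.29472 = 82.52 ≈ 83.

83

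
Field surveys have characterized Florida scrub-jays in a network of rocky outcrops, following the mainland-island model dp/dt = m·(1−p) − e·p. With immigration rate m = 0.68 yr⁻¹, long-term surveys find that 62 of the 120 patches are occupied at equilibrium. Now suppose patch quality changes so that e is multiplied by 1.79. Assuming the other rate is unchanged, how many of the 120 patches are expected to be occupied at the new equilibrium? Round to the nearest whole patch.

45

Observed p* = 62/120 = 0.51667.
Balance m(1−p*) = e·p* gives e = m(1−p*)/p* = 0.68×0.48333/0.51667 = 0.63612.
New p* = m/(m+e) = 0.68000/(0.68000+1.13865) = 0.37390.
Expected occupied = 120 × 0.37390 = 44.87 ≈ 45.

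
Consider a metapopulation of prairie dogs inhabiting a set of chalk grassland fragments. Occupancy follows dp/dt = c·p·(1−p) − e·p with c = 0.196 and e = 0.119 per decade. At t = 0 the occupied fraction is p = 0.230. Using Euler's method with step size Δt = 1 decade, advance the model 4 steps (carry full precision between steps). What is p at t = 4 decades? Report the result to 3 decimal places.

Update rule: p ← p + [c·p·(1−p) − e·p]·Δt with Δt = 1.
p: 0.23000 → 0.23734  (Δp = +0.00734)
p: 0.23734 → 0.24458  (Δp = +0.00723)
p: 0.24458 → 0.25168  (Δp = +0.00711)
p: 0.25168 → 0.25865  (Δp = +0.00696)

0.259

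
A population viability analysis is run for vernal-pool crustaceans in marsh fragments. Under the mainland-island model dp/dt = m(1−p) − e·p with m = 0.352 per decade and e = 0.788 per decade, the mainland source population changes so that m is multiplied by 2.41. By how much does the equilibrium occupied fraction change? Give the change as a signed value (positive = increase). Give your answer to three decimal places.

Before: p* = 0.352/(0.352+0.788) = 0.3088.
After: m = 0.84832, e = 0.788; p* = 0.84832/1.6363 = 0.5184.
Δp* = 0.5184 − 0.3088 = +0.2097.

0.210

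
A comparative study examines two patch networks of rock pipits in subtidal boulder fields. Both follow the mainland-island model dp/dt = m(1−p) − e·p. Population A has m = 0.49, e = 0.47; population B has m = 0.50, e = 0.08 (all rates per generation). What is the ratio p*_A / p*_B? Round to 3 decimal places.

A: p*_A = m/(m+e) = 0.49/0.9600 = 0.5104.
B: p*_B = 0.50/0.5800 = 0.8621.
p*_A / p*_B = 0.5104/0.8621 = 0.5921.

0.592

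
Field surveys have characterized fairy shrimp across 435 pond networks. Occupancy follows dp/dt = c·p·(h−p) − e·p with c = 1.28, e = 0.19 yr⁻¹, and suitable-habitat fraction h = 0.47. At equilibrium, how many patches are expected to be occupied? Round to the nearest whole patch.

140

p* = h − e/c = 0.47 − 0.1484 = 0.3216.
Expected occupied patches = N × p* = 435 × 0.3216 = 139.88 ≈ 140.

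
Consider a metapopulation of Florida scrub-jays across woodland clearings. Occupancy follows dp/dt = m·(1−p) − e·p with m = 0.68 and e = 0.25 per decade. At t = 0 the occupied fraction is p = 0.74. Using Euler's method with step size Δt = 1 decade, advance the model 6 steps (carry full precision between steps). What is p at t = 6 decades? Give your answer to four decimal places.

0.7312

Update rule: p ← p + [m·(1−p) − e·p]·Δt with Δt = 1.
t = 1: p = 0.74000 + (-0.00820) = 0.73180
t = 2: p = 0.73180 + (-0.00057) = 0.73123
t = 3: p = 0.73123 + (-0.00004) = 0.73119
t = 4: p = 0.73119 + (-0.00000) = 0.73118
t = 5: p = 0.73118 + (-0.00000) = 0.73118
t = 6: p = 0.73118 + (-0.00000) = 0.73118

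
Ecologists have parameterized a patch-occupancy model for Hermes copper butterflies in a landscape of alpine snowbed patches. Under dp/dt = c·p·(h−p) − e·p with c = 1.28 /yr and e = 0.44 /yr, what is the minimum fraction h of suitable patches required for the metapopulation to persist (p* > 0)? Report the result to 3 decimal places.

p* = h − e/c is positive only when h > e/c.
h_min = e/c = 0.44/1.28 = 0.3438.

0.344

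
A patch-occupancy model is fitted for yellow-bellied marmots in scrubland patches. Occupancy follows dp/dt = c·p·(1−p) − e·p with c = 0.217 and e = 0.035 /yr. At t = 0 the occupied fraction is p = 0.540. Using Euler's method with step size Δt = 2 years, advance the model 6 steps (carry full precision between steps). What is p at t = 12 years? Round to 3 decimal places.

0.802

Update rule: p ← p + [c·p·(1−p) − e·p]·Δt with Δt = 2.
p: 0.54000 → 0.61001  (Δp = +0.07001)
p: 0.61001 → 0.67055  (Δp = +0.06055)
p: 0.67055 → 0.71949  (Δp = +0.04894)
p: 0.71949 → 0.75672  (Δp = +0.03723)
p: 0.75672 → 0.78364  (Δp = +0.02693)
p: 0.78364 → 0.80237  (Δp = +0.01873)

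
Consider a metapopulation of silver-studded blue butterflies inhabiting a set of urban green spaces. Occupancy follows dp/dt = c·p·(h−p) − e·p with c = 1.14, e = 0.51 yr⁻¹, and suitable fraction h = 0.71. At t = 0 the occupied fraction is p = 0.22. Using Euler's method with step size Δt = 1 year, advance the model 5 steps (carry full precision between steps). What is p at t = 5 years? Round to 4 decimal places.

Update rule: p ← p + [c·p·(h−p) − e·p]·Δt with Δt = 1.
  1  |  dp/dt·Δt = +0.010692  |  p_1 = 0.230692
  2  |  dp/dt·Δt = +0.008400  |  p_2 = 0.239092
  3  |  dp/dt·Δt = +0.006416  |  p_3 = 0.245508
  4  |  dp/dt·Δt = +0.004793  |  p_4 = 0.250300
  5  |  dp/dt·Δt = +0.003519  |  p_5 = 0.253819

0.2538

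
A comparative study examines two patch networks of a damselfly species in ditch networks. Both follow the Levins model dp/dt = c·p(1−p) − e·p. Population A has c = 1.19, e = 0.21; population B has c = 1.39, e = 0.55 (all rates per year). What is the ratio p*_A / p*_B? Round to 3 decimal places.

A: p*_A = 1 − 0.21/1.19 = 0.8235.
B: p*_B = 1 − 0.55/1.39 = 0.6043.
p*_A / p*_B = 0.8235/0.6043 = 1.3627.

1.363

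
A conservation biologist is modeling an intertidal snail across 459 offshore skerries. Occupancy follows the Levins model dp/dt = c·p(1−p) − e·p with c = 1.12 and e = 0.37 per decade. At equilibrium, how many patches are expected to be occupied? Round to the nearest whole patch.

p* = 1 − e/c = 1 − 0.37/1.12 = 0.6696.
Expected occupied patches = N × p* = 459 × 0.6696 = 307.37 ≈ 307.

307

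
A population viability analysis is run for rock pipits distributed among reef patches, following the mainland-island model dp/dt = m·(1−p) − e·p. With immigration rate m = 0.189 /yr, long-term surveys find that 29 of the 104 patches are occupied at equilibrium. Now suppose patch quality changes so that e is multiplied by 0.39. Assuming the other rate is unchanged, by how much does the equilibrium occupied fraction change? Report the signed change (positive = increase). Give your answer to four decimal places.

Observed p* = 29/104 = 0.27885.
Balance m(1−p*) = e·p* gives e = m(1−p*)/p* = 0.189×0.72115/0.27885 = 0.48878.
New p* = m/(m+e) = 0.18900/(0.18900+0.19062) = 0.49787.
Δp* = 0.49787 − 0.27885 = +0.21902.

0.2190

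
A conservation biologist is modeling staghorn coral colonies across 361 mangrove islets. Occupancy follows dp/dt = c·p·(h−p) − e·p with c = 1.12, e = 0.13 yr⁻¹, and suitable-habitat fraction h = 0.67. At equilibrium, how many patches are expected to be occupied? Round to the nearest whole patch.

p* = h − e/c = 0.67 − 0.1161 = 0.5539.
Expected occupied patches = N × p* = 361 × 0.5539 = 199.97 ≈ 200.

200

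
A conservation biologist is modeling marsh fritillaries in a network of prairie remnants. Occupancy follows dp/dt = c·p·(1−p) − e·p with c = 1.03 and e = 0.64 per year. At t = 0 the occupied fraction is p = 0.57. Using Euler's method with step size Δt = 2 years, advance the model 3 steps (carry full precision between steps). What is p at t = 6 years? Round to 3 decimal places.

Update rule: p ← p + [c·p·(1−p) − e·p]·Δt with Δt = 2.
p: 0.57000 → 0.34531  (Δp = -0.22469)
p: 0.34531 → 0.36902  (Δp = +0.02371)
p: 0.36902 → 0.37633  (Δp = +0.00731)

0.376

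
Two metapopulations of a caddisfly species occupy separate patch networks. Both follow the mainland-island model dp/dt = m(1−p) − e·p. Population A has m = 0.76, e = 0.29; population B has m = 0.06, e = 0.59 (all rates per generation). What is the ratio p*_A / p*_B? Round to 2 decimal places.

A: p*_A = m/(m+e) = 0.76/1.0500 = 0.7238.
B: p*_B = 0.06/0.6500 = 0.0923.
p*_A / p*_B = 0.7238/0.0923 = 7.8413.

7.84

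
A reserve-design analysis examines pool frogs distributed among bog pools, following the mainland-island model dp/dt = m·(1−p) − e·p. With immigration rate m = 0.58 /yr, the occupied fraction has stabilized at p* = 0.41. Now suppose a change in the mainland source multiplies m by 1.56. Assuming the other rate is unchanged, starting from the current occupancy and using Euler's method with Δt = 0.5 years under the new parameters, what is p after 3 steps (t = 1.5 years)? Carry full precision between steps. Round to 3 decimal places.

Balance m(1−p*) = e·p* gives e = m(1−p*)/p* = 0.58×0.59000/0.41000 = 0.83463.
Starting from p₀ = 0.41000; update p ← p + (dp/dt)·Δt with the new parameters.
step 1: Δp = +0.09582, p = 0.50582
step 2: Δp = +0.01248, p = 0.51830
step 3: Δp = +0.00163, p = 0.51993

0.520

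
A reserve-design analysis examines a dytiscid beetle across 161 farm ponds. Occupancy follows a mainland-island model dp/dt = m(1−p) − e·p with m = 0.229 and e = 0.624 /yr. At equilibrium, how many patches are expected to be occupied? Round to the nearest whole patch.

43

p* = m/(m+e) = 0.229/0.8530 = 0.2685.
Expected occupied patches = N × p* = 161 × 0.2685 = 43.22 ≈ 43.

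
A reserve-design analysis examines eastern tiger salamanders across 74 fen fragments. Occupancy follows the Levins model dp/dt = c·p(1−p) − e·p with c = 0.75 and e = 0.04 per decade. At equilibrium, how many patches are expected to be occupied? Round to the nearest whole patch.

p* = 1 − e/c = 1 − 0.04/0.75 = 0.9467.
Expected occupied patches = N × p* = 74 × 0.9467 = 70.05 ≈ 70.

70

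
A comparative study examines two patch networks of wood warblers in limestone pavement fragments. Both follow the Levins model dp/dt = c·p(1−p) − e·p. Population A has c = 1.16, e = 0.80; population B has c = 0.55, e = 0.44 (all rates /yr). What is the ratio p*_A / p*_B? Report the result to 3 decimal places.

1.552

A: p*_A = 1 − 0.80/1.16 = 0.3103.
B: p*_B = 1 − 0.44/0.55 = 0.2000.
p*_A / p*_B = 0.3103/0.2000 = 1.5517.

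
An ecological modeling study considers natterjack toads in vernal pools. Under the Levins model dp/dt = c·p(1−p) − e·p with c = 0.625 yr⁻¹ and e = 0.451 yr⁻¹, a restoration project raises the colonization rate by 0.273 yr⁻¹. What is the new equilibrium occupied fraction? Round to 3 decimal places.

0.498

Before: p* = 1 − 0.451/0.625 = 0.2784.
After the change, c = 0.898, e = 0.451, so p* = 1 − 0.451/0.898 = 0.4978.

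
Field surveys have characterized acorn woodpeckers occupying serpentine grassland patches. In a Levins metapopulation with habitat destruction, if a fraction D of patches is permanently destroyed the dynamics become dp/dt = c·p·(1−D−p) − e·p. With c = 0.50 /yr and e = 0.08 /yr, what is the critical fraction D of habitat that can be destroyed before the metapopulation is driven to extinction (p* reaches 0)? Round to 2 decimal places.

The nontrivial equilibrium is p* = (1−D) − e/c; extinction occurs when this hits zero.
So D_crit = 1 − e/c = 1 − 0.08/0.50 = 1 − 0.1600 = 0.8400.
This equals the undisturbed p*, a classic result of Lande's extension.

0.84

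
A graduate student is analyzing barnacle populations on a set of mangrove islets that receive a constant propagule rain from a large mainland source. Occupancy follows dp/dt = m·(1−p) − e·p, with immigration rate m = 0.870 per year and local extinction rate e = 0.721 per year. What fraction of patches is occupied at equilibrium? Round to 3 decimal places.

0.547

At equilibrium the propagule rain into empty patches balances local extinction: m(1−p*) = e·p*.
p* = m/(m+e) = 0.870/(0.870+0.721) = 0.870/1.5910 = 0.5468.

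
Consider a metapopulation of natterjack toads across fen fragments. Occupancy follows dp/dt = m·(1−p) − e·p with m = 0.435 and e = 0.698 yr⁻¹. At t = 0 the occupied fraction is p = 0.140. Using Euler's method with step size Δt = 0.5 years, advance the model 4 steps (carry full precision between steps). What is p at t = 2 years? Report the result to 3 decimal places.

Update rule: p ← p + [m·(1−p) − e·p]·Δt with Δt = 0.5.
p: 0.14000 → 0.27819  (Δp = +0.13819)
p: 0.27819 → 0.33810  (Δp = +0.05991)
p: 0.33810 → 0.36406  (Δp = +0.02597)
p: 0.36406 → 0.37532  (Δp = +0.01126)

0.375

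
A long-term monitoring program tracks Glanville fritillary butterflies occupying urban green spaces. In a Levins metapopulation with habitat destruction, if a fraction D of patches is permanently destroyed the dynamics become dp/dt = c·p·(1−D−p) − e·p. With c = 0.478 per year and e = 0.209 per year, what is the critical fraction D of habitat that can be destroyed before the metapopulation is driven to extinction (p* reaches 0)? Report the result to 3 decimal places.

The nontrivial equilibrium is p* = (1−D) − e/c; extinction occurs when this hits zero.
So D_crit = 1 − e/c = 1 − 0.209/0.478 = 1 − 0.4372 = 0.5628.
This equals the undisturbed p*, a classic result of Lande's extension.

0.563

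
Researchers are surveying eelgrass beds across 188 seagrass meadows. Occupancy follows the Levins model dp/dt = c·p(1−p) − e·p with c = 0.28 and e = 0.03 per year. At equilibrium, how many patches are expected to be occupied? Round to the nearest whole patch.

168

p* = 1 − e/c = 1 − 0.03/0.28 = 0.8929.
Expected occupied patches = N × p* = 188 × 0.8929 = 167.86 ≈ 168.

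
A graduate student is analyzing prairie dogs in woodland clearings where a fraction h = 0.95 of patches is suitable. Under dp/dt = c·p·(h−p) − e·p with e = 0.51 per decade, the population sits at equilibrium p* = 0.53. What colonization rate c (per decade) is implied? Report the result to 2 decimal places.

1.21

At equilibrium c(h−p*) = e, so c = e/(h−p*).
c = 0.51/(0.95 − 0.53) = 0.51/0.4200 = 1.2143.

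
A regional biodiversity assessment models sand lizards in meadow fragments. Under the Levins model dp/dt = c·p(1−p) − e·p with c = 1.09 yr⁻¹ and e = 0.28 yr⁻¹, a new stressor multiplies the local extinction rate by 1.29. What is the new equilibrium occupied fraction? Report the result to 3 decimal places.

Before: p* = 1 − 0.28/1.09 = 0.7431.
After the change, c = 1.09, e = 0.3612, so p* = 1 − 0.3612/1.09 = 0.6686.

0.669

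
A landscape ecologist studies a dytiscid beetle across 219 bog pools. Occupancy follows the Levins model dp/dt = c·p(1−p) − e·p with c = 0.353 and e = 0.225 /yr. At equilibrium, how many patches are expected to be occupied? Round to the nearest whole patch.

p* = 1 − e/c = 1 − 0.225/0.353 = 0.3626.
Expected occupied patches = N × p* = 219 × 0.3626 = 79.41 ≈ 79.

79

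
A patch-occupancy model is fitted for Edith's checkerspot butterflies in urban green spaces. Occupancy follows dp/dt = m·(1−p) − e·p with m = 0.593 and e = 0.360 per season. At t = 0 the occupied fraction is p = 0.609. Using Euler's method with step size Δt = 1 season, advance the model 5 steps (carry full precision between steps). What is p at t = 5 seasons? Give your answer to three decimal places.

Update rule: p ← p + [m·(1−p) − e·p]·Δt with Δt = 1.
t = 1: p = 0.60900 + (+0.01262) = 0.62162
t = 2: p = 0.62162 + (+0.00059) = 0.62222
t = 3: p = 0.62222 + (+0.00003) = 0.62224
t = 4: p = 0.62224 + (+0.00000) = 0.62225
t = 5: p = 0.62225 + (+0.00000) = 0.62225

0.622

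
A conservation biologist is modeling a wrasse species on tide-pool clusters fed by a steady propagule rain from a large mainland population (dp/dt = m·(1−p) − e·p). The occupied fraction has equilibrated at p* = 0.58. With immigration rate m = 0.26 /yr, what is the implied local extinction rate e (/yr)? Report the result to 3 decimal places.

0.188

At equilibrium m(1−p*) = e·p*, so e = m(1−p*)/p*.
e = 0.26 × 0.4200 / 0.58 = 0.1883.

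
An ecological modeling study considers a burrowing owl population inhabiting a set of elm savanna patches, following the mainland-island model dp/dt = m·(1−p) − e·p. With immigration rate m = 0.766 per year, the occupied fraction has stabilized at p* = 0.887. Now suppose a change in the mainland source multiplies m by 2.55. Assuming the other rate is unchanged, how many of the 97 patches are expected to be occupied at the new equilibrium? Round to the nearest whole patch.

Balance m(1−p*) = e·p* gives e = m(1−p*)/p* = 0.766×0.11300/0.88700 = 0.09759.
New p* = m/(m+e) = 1.95330/(1.95330+0.09759) = 0.95242.
Expected occupied = 97 × 0.95242 = 92.38 ≈ 92.

92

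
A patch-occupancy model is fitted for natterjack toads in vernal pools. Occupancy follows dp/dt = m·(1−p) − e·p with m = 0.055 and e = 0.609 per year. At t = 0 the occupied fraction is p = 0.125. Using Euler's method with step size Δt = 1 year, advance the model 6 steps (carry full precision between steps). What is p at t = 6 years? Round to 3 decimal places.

0.083

Update rule: p ← p + [m·(1−p) − e·p]·Δt with Δt = 1.
p: 0.12500 → 0.09700  (Δp = -0.02800)
p: 0.09700 → 0.08759  (Δp = -0.00941)
p: 0.08759 → 0.08443  (Δp = -0.00316)
p: 0.08443 → 0.08337  (Δp = -0.00106)
p: 0.08337 → 0.08301  (Δp = -0.00036)
p: 0.08301 → 0.08289  (Δp = -0.00012)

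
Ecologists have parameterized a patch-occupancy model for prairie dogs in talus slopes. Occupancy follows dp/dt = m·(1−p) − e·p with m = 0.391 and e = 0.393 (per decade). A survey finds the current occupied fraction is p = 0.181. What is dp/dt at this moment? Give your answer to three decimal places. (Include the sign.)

0.249

Colonization term: m·(1−p) = 0.391×0.8190 = 0.32023.
Extinction term: e·p = 0.07113.
dp/dt = 0.32023 − 0.07113 = 0.24910.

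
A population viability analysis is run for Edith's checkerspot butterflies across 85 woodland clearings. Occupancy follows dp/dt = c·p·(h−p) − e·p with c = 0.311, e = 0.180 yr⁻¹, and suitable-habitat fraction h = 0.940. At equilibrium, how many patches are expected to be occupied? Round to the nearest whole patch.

p* = h − e/c = 0.940 − 0.5788 = 0.3612.
Expected occupied patches = N × p* = 85 × 0.3612 = 30.70 ≈ 31.

31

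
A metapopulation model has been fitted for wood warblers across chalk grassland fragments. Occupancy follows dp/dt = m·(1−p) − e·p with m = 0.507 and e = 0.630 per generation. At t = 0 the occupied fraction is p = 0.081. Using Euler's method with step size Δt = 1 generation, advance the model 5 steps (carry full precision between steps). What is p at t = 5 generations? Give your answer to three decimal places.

0.446

Update rule: p ← p + [m·(1−p) − e·p]·Δt with Δt = 1.
  1  |  dp/dt·Δt = +0.414903  |  p_1 = 0.495903
  2  |  dp/dt·Δt = -0.056842  |  p_2 = 0.439061
  3  |  dp/dt·Δt = +0.007787  |  p_3 = 0.446849
  4  |  dp/dt·Δt = -0.001067  |  p_4 = 0.445782
  5  |  dp/dt·Δt = +0.000146  |  p_5 = 0.445928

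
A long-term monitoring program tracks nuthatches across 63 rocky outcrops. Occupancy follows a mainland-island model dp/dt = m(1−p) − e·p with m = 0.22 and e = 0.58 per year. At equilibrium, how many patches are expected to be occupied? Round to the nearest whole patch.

17

p* = m/(m+e) = 0.22/0.8000 = 0.2750.
Expected occupied patches = N × p* = 63 × 0.2750 = 17.33 ≈ 17.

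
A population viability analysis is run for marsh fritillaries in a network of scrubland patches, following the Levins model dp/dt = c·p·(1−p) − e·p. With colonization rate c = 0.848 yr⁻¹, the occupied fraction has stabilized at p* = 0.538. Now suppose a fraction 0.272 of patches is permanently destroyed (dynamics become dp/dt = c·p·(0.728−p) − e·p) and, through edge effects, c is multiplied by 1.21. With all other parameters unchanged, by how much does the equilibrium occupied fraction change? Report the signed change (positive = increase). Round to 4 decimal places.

Balance c(1−p*) = e gives e = 0.848×(1 − 0.53800) = 0.39178.
New p* = 0.728 − e/c = 0.728 − 0.39178/1.02608 = 0.34618.
Δp* = 0.34618 − 0.53800 = -0.19182.

-0.1918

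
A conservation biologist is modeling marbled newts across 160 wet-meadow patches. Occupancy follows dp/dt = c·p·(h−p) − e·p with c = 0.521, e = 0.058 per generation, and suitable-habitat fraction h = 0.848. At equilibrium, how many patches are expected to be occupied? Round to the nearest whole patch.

118

p* = h − e/c = 0.848 − 0.1113 = 0.7367.
Expected occupied patches = N × p* = 160 × 0.7367 = 117.87 ≈ 118.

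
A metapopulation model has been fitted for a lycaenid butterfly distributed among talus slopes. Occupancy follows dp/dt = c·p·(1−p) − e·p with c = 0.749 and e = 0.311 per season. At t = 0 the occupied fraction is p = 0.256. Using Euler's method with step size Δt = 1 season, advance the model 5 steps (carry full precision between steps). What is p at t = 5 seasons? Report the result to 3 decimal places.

Update rule: p ← p + [c·p·(1−p) − e·p]·Δt with Δt = 1.
step 1: Δp = +0.06304, p = 0.31904
step 2: Δp = +0.06350, p = 0.38254
step 3: Δp = +0.05795, p = 0.44049
step 4: Δp = +0.04761, p = 0.48809
step 5: Δp = +0.03535, p = 0.52344

0.523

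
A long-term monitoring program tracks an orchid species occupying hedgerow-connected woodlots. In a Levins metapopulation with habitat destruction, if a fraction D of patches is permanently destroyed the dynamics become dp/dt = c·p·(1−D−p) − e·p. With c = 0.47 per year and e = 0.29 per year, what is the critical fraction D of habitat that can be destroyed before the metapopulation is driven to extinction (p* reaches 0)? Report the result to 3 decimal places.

The nontrivial equilibrium is p* = (1−D) − e/c; extinction occurs when this hits zero.
So D_crit = 1 − e/c = 1 − 0.29/0.47 = 1 − 0.6170 = 0.3830.
This equals the undisturbed p*, a classic result of Lande's extension.

0.383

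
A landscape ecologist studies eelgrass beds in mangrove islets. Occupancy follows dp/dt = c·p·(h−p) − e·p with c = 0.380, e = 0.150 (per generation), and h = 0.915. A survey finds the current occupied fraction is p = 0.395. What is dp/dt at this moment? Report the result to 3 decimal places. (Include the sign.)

Colonization term: c·p·(h−p) = 0.380×0.395×0.5200 = 0.07805.
Extinction term: e·p = 0.05925.
dp/dt = 0.07805 − 0.05925 = 0.01880.

0.019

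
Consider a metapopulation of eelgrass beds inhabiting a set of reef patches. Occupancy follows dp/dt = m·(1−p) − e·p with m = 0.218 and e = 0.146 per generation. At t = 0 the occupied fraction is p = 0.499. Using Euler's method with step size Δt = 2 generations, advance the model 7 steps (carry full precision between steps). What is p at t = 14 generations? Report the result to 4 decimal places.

Update rule: p ← p + [m·(1−p) − e·p]·Δt with Δt = 2.
t = 2: p = 0.49900 + (+0.07273) = 0.57173
t = 4: p = 0.57173 + (+0.01978) = 0.59151
t = 6: p = 0.59151 + (+0.00538) = 0.59689
t = 8: p = 0.59689 + (+0.00146) = 0.59835
t = 10: p = 0.59835 + (+0.00040) = 0.59875
t = 12: p = 0.59875 + (+0.00011) = 0.59886
t = 14: p = 0.59886 + (+0.00003) = 0.59889

0.5989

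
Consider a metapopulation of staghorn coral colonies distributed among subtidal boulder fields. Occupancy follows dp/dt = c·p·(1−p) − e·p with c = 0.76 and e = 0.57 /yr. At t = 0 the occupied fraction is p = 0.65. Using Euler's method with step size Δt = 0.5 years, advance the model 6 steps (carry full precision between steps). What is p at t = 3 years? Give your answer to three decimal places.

0.366

Update rule: p ← p + [c·p·(1−p) − e·p]·Δt with Δt = 0.5.
step 1: Δp = -0.09880, p = 0.55120
step 2: Δp = -0.06309, p = 0.48811
step 3: Δp = -0.04417, p = 0.44395
step 4: Δp = -0.03272, p = 0.41123
step 5: Δp = -0.02519, p = 0.38603
step 6: Δp = -0.01996, p = 0.36608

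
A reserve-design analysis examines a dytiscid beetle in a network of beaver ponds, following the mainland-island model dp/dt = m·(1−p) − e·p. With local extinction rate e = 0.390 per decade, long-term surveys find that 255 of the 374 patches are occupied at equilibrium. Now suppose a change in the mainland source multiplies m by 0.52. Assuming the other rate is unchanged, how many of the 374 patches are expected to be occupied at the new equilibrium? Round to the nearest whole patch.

Observed p* = 255/374 = 0.68182.
Balance m(1−p*) = e·p* gives m = e·p*/(1−p*) = 0.390×0.68182/0.31818 = 0.83572.
New p* = m/(m+e) = 0.43457/(0.43457+0.39000) = 0.52703.
Expected occupied = 374 × 0.52703 = 197.11 ≈ 197.

197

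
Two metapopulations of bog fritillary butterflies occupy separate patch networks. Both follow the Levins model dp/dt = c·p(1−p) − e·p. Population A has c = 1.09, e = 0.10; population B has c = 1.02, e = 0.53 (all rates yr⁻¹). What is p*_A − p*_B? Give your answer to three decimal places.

0.428

A: p*_A = 1 − 0.10/1.09 = 0.9083.
B: p*_B = 1 − 0.53/1.02 = 0.4804.
p*_A − p*_B = 0.9083 − 0.4804 = 0.4279.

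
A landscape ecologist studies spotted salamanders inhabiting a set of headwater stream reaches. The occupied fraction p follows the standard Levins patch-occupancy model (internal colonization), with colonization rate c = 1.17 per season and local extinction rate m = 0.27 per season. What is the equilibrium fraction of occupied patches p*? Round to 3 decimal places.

Setting dp/dt = 0 and dividing through by p* gives c·(1−p*) = m.
So p* = 1 − m/c = 1 − 0.27/1.17 = 1 − 0.2308 = 0.7692.

0.769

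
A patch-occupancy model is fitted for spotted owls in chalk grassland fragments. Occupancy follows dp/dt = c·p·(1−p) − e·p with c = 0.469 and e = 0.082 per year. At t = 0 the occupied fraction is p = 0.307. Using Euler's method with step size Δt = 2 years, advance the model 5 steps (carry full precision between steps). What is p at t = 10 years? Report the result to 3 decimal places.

Update rule: p ← p + [c·p·(1−p) − e·p]·Δt with Δt = 2.
  1  |  dp/dt·Δt = +0.149212  |  p_1 = 0.456212
  2  |  dp/dt·Δt = +0.157883  |  p_2 = 0.614095
  3  |  dp/dt·Δt = +0.121578  |  p_3 = 0.735673
  4  |  dp/dt·Δt = +0.061752  |  p_4 = 0.797424
  5  |  dp/dt·Δt = +0.020746  |  p_5 = 0.818170

0.818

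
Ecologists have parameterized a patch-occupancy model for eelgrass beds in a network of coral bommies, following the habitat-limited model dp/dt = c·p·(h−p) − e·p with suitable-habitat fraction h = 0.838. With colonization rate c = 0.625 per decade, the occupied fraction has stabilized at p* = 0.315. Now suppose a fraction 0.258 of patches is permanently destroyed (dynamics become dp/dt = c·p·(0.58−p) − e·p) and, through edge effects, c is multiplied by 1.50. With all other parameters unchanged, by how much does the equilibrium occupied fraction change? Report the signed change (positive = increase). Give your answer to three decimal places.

-0.084

Balance c(h−p*) = e gives e = 0.625×(0.838 − 0.31500) = 0.32687.
New p* = 0.58 − e/c = 0.58 − 0.32687/0.93750 = 0.23134.
Δp* = 0.23134 − 0.31500 = -0.08366.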